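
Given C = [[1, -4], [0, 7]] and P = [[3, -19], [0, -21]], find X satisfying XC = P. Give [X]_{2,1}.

0

C is on the right of X, so right-multiply by C⁻¹: X = PC⁻¹.
det C = 7, so C⁻¹ = [[1, 4/7], [0, 1/7]].
X = PC⁻¹ = [[3, -19], [0, -21]] · [[1, 4/7], [0, 1/7]] = [[3, -1], [0, -3]].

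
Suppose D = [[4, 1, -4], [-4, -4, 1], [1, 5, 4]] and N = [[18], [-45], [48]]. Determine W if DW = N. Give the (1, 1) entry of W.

Since D multiplies W on the left, W = D⁻¹N.
D has determinant -3; D⁻¹ = [[7, 8, 5], [-17/3, -20/3, -4], [16/3, 19/3, 4]].
W = D⁻¹N = [[7, 8, 5], [-17/3, -20/3, -4], [16/3, 19/3, 4]] · [[18], [-45], [48]] = [[6], [6], [3]].

6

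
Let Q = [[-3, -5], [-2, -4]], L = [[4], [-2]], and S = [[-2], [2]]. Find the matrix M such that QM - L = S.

QM = S + L = [[2], [0]].
Left-multiplying both sides by Q⁻¹ gives M = Q⁻¹(S + L).
det Q = 2; the adjugate gives Q⁻¹ = [[-2, 5/2], [1, -3/2]].
M = Q⁻¹(S + L) = [[-4], [2]].

M = [[-4], [2]]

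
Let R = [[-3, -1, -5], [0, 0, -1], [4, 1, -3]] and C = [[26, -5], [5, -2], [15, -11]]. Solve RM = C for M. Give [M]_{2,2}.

-5

Since R multiplies M on the left, M = R⁻¹C.
det R = 1; the adjugate gives R⁻¹ = [[1, -8, 1], [-4, 29, -3], [0, -1, 0]].
M = R⁻¹C = [[1, -8, 1], [-4, 29, -3], [0, -1, 0]] · [[26, -5], [5, -2], [15, -11]] = [[1, 0], [-4, -5], [-5, 2]].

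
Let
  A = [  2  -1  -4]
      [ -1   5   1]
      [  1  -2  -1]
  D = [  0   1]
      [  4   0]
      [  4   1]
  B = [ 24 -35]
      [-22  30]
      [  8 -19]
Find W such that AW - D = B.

AW = B + D = [[24, -34], [-18, 30], [12, -18]].
Left-multiplying both sides by A⁻¹ gives W = A⁻¹(B + D).
det A = 6; the adjugate gives A⁻¹ = [[-1/2, 7/6, 19/6], [0, 1/3, 1/3], [-1/2, 1/2, 3/2]].
W = A⁻¹(B + D) = [[5, -5], [-2, 4], [-3, 5]].

W = [[5, -5], [-2, 4], [-3, 5]]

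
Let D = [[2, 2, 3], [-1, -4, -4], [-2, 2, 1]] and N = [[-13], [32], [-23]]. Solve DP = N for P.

D is on the left of P, so left-multiply by D⁻¹: P = D⁻¹N.
det D = -4, so D⁻¹ = [[-1, -1, -1], [-9/4, -2, -5/4], [5/2, 2, 3/2]].
P = D⁻¹N = [[-1, -1, -1], [-9/4, -2, -5/4], [5/2, 2, 3/2]] · [[-13], [32], [-23]] = [[4], [-6], [-3]].

P = [[4], [-6], [-3]]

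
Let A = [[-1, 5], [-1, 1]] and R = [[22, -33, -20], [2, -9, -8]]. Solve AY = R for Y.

Y = [[3, 3, 5], [5, -6, -3]]

Left-multiplying both sides by A⁻¹ gives Y = A⁻¹R.
det A = 4, so A⁻¹ = [[1/4, -5/4], [1/4, -1/4]].
Y = A⁻¹R = [[1/4, -5/4], [1/4, -1/4]] · [[22, -33, -20], [2, -9, -8]] = [[3, 3, 5], [5, -6, -3]].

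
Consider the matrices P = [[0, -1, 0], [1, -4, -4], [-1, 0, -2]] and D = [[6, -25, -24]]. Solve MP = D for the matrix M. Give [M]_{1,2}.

6

Since P sits to the right of M, M = DP⁻¹.
P has determinant -6; P⁻¹ = [[-4/3, 1/3, -2/3], [-1, 0, 0], [2/3, -1/6, -1/6]].
M = DP⁻¹ = [[6, -25, -24]] · [[-4/3, 1/3, -2/3], [-1, 0, 0], [2/3, -1/6, -1/6]] = [[1, 6, 0]].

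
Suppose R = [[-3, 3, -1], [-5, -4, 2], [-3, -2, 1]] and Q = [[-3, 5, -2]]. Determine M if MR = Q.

R is on the right of M, so right-multiply by R⁻¹: M = QR⁻¹.
R has determinant -1; R⁻¹ = [[0, 1, -2], [1, 6, -11], [2, 15, -27]].
M = QR⁻¹ = [[-3, 5, -2]] · [[0, 1, -2], [1, 6, -11], [2, 15, -27]] = [[1, -3, 5]].

M = [[1, -3, 5]]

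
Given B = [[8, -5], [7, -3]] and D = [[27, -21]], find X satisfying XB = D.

X = [[6, -3]]

Right-multiplying both sides by B⁻¹ gives X = DB⁻¹.
B has determinant 11; B⁻¹ = [[-3/11, 5/11], [-7/11, 8/11]].
X = DB⁻¹ = [[27, -21]] · [[-3/11, 5/11], [-7/11, 8/11]] = [[6, -3]].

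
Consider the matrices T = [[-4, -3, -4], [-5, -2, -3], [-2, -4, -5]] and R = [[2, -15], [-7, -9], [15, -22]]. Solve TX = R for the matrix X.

Since T multiplies X on the left, X = T⁻¹R.
det T = 1, so T⁻¹ = [[-2, 1, 1], [-19, 12, 8], [16, -10, -7]].
X = T⁻¹R = [[-2, 1, 1], [-19, 12, 8], [16, -10, -7]] · [[2, -15], [-7, -9], [15, -22]] = [[4, -1], [-2, 1], [-3, 4]].

X = [[4, -1], [-2, 1], [-3, 4]]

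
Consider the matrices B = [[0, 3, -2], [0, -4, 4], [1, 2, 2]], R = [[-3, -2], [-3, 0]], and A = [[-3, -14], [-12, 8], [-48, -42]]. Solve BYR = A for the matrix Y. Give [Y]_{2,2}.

-2

Y = B⁻¹AR⁻¹ (apply B⁻¹ on the left and R⁻¹ on the right).
B has determinant 4; B⁻¹ = [[-4, -5/2, 1], [1, 1/2, 0], [1, 3/4, 0]].
det R = -6, so R⁻¹ = [[0, -1/3], [-1/2, 1/2]].
B⁻¹A = [[-6, -6], [-9, -10], [-12, -8]].
Y = (B⁻¹A)R⁻¹ = [[3, -1], [5, -2], [4, 0]].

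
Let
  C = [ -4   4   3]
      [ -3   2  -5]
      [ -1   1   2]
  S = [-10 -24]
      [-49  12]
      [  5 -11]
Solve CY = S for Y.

Left-multiplying both sides by C⁻¹ gives Y = C⁻¹S.
det C = 5; the adjugate gives C⁻¹ = [[9/5, -1, -26/5], [11/5, -1, -29/5], [-1/5, 0, 4/5]].
Y = C⁻¹S = [[9/5, -1, -26/5], [11/5, -1, -29/5], [-1/5, 0, 4/5]] · [[-10, -24], [-49, 12], [5, -11]] = [[5, 2], [-2, -1], [6, -4]].

Y = [[5, 2], [-2, -1], [6, -4]]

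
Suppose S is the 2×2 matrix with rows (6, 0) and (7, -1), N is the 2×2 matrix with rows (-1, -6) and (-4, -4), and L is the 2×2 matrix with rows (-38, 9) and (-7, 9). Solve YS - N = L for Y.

Y = [[-3, -3], [4, -5]]

YS = L + N = [[-39, 3], [-11, 5]].
Since S sits to the right of Y, Y = (L + N)S⁻¹.
S has determinant -6; S⁻¹ = [[1/6, 0], [7/6, -1]].
Y = (L + N)S⁻¹ = [[-3, -3], [4, -5]].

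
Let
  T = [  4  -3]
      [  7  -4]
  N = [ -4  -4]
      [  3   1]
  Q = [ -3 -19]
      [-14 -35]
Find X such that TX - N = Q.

TX = Q + N = [[-7, -23], [-11, -34]].
Left-multiplying both sides by T⁻¹ gives X = T⁻¹(Q + N).
det T = 5; the adjugate gives T⁻¹ = [[-4/5, 3/5], [-7/5, 4/5]].
X = T⁻¹(Q + N) = [[-1, -2], [1, 5]].

X = [[-1, -2], [1, 5]]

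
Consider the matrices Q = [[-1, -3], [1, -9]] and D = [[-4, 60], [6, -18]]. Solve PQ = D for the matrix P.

P = [[-2, -6], [-3, 3]]

Q is on the right of P, so right-multiply by Q⁻¹: P = DQ⁻¹.
Q has determinant 12; Q⁻¹ = [[-3/4, 1/4], [-1/12, -1/12]].
P = DQ⁻¹ = [[-4, 60], [6, -18]] · [[-3/4, 1/4], [-1/12, -1/12]] = [[-2, -6], [-3, 3]].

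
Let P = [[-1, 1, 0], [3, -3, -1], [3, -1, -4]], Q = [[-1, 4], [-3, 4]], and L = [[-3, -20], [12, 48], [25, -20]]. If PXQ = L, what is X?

Left-multiply by P⁻¹ and right-multiply by Q⁻¹: X = P⁻¹LQ⁻¹.
det P = -2; the adjugate gives P⁻¹ = [[-11/2, -2, 1/2], [-9/2, -2, 1/2], [-3, -1, 0]].
det Q = 8; the adjugate gives Q⁻¹ = [[1/2, -1/2], [3/8, -1/8]].
P⁻¹L = [[5, 4], [2, -16], [-3, 12]].
X = (P⁻¹L)Q⁻¹ = [[4, -3], [-5, 1], [3, 0]].

X = [[4, -3], [-5, 1], [3, 0]]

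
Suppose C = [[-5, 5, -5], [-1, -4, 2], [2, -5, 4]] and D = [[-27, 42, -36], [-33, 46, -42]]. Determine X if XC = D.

X = [[6, -3, 0], [4, 1, -6]]

C is on the right of X, so right-multiply by C⁻¹: X = DC⁻¹.
det C = 5, so C⁻¹ = [[-6/5, 1, -2], [8/5, -2, 3], [13/5, -3, 5]].
X = DC⁻¹ = [[-27, 42, -36], [-33, 46, -42]] · [[-6/5, 1, -2], [8/5, -2, 3], [13/5, -3, 5]] = [[6, -3, 0], [4, 1, -6]].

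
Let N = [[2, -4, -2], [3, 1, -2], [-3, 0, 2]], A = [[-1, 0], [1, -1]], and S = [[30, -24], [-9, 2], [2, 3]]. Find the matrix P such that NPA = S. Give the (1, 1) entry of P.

P = N⁻¹SA⁻¹ (apply N⁻¹ on the left and A⁻¹ on the right).
det N = -2, so N⁻¹ = [[-1, -4, -5], [0, 1, 1], [-3/2, -6, -7]].
det A = 1, so A⁻¹ = [[-1, 0], [-1, -1]].
N⁻¹S = [[-4, 1], [-7, 5], [-5, 3]].
P = (N⁻¹S)A⁻¹ = [[3, -1], [2, -5], [2, -3]].

3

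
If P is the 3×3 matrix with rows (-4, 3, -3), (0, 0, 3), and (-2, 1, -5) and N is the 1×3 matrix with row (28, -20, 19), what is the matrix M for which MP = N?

Right-multiplying both sides by P⁻¹ gives M = NP⁻¹.
det P = -6; the adjugate gives P⁻¹ = [[1/2, -2, -3/2], [1, -7/3, -2], [0, 1/3, 0]].
M = NP⁻¹ = [[28, -20, 19]] · [[1/2, -2, -3/2], [1, -7/3, -2], [0, 1/3, 0]] = [[-6, -3, -2]].

M = [[-6, -3, -2]]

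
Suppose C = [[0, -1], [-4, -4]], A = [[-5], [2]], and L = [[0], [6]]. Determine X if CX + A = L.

CX = L − A = [[5], [4]].
Since C multiplies X on the left, X = C⁻¹(L − A).
det C = -4, so C⁻¹ = [[1, -1/4], [-1, 0]].
X = C⁻¹(L − A) = [[4], [-5]].

X = [[4], [-5]]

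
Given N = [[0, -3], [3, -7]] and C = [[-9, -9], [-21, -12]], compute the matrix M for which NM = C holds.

Since N multiplies M on the left, M = N⁻¹C.
det N = 9; the adjugate gives N⁻¹ = [[-7/9, 1/3], [-1/3, 0]].
M = N⁻¹C = [[-7/9, 1/3], [-1/3, 0]] · [[-9, -9], [-21, -12]] = [[0, 3], [3, 3]].

M = [[0, 3], [3, 3]]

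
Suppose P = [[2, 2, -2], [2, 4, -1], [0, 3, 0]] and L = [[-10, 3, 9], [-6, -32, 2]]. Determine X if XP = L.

X = [[-4, -1, 5], [1, -4, -6]]

Right-multiplying both sides by P⁻¹ gives X = LP⁻¹.
det P = -6, so P⁻¹ = [[-1/2, 1, -1], [0, 0, 1/3], [-1, 1, -2/3]].
X = LP⁻¹ = [[-10, 3, 9], [-6, -32, 2]] · [[-1/2, 1, -1], [0, 0, 1/3], [-1, 1, -2/3]] = [[-4, -1, 5], [1, -4, -6]].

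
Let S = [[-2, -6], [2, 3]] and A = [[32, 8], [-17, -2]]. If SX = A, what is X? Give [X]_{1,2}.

Since S multiplies X on the left, X = S⁻¹A.
det S = 6; the adjugate gives S⁻¹ = [[1/2, 1], [-1/3, -1/3]].
X = S⁻¹A = [[1/2, 1], [-1/3, -1/3]] · [[32, 8], [-17, -2]] = [[-1, 2], [-5, -2]].

2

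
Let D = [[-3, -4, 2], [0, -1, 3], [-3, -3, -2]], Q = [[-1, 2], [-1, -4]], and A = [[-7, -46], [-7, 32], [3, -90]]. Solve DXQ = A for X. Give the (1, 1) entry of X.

Left-multiply by D⁻¹ and right-multiply by Q⁻¹: X = D⁻¹AQ⁻¹.
D has determinant -3; D⁻¹ = [[-11/3, 14/3, 10/3], [3, -4, -3], [1, -1, -1]].
Q has determinant 6; Q⁻¹ = [[-2/3, -1/3], [1/6, -1/6]].
D⁻¹A = [[3, 18], [-2, 4], [-3, 12]].
X = (D⁻¹A)Q⁻¹ = [[1, -4], [2, 0], [4, -1]].

1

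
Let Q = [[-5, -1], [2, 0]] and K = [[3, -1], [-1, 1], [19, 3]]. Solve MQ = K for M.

M = [[1, 4], [-1, -3], [-3, 2]]

Since Q sits to the right of M, M = KQ⁻¹.
Q has determinant 2; Q⁻¹ = [[0, 1/2], [-1, -5/2]].
M = KQ⁻¹ = [[3, -1], [-1, 1], [19, 3]] · [[0, 1/2], [-1, -5/2]] = [[1, 4], [-1, -3], [-3, 2]].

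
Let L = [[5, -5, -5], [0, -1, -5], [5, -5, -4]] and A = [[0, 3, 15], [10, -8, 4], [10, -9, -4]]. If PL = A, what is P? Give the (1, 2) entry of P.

-3

Right-multiplying both sides by L⁻¹ gives P = AL⁻¹.
det L = -5, so L⁻¹ = [[21/5, -1, -4], [5, -1, -5], [-1, 0, 1]].
P = AL⁻¹ = [[0, 3, 15], [10, -8, 4], [10, -9, -4]] · [[21/5, -1, -4], [5, -1, -5], [-1, 0, 1]] = [[0, -3, 0], [-2, -2, 4], [1, -1, 1]].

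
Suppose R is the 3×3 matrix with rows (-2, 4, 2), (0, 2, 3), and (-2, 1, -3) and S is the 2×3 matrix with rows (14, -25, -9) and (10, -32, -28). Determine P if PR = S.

Right-multiplying both sides by R⁻¹ gives P = SR⁻¹.
det R = 2; the adjugate gives R⁻¹ = [[-9/2, 7, 4], [-3, 5, 3], [2, -3, -2]].
P = SR⁻¹ = [[14, -25, -9], [10, -32, -28]] · [[-9/2, 7, 4], [-3, 5, 3], [2, -3, -2]] = [[-6, 0, -1], [-5, -6, 0]].

P = [[-6, 0, -1], [-5, -6, 0]]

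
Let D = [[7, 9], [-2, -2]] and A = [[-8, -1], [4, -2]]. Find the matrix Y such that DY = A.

Left-multiplying both sides by D⁻¹ gives Y = D⁻¹A.
D has determinant 4; D⁻¹ = [[-1/2, -9/4], [1/2, 7/4]].
Y = D⁻¹A = [[-1/2, -9/4], [1/2, 7/4]] · [[-8, -1], [4, -2]] = [[-5, 5], [3, -4]].

Y = [[-5, 5], [3, -4]]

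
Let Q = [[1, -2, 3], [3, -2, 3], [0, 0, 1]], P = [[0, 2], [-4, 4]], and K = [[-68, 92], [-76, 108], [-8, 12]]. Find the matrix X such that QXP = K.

X = Q⁻¹KP⁻¹ (apply Q⁻¹ on the left and P⁻¹ on the right).
Q has determinant 4; Q⁻¹ = [[-1/2, 1/2, 0], [-3/4, 1/4, 3/2], [0, 0, 1]].
P has determinant 8; P⁻¹ = [[1/2, -1/4], [1/2, 0]].
Q⁻¹K = [[-4, 8], [20, -24], [-8, 12]].
X = (Q⁻¹K)P⁻¹ = [[2, 1], [-2, -5], [2, 2]].

X = [[2, 1], [-2, -5], [2, 2]]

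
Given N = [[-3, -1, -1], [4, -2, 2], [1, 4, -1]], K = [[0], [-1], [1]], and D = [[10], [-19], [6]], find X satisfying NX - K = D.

NX = D + K = [[10], [-20], [7]].
N is on the left of X, so left-multiply by N⁻¹: X = N⁻¹(D + K).
det N = -6, so N⁻¹ = [[1, 5/6, 2/3], [-1, -2/3, -1/3], [-3, -11/6, -5/3]].
X = N⁻¹(D + K) = [[-2], [1], [-5]].

X = [[-2], [1], [-5]]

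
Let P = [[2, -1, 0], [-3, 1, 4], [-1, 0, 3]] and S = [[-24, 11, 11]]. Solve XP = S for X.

P is on the right of X, so right-multiply by P⁻¹: X = SP⁻¹.
det P = 1; the adjugate gives P⁻¹ = [[3, 3, -4], [5, 6, -8], [1, 1, -1]].
X = SP⁻¹ = [[-24, 11, 11]] · [[3, 3, -4], [5, 6, -8], [1, 1, -1]] = [[-6, 5, -3]].

X = [[-6, 5, -3]]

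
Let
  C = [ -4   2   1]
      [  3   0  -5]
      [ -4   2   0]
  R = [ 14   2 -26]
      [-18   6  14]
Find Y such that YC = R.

Y = [[4, 6, -3], [4, -2, -1]]

Right-multiplying both sides by C⁻¹ gives Y = RC⁻¹.
det C = 6, so C⁻¹ = [[5/3, 1/3, -5/3], [10/3, 2/3, -17/6], [1, 0, -1]].
Y = RC⁻¹ = [[14, 2, -26], [-18, 6, 14]] · [[5/3, 1/3, -5/3], [10/3, 2/3, -17/6], [1, 0, -1]] = [[4, 6, -3], [4, -2, -1]].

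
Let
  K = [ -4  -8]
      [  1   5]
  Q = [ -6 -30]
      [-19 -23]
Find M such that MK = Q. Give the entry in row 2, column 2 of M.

Right-multiplying both sides by K⁻¹ gives M = QK⁻¹.
det K = -12; the adjugate gives K⁻¹ = [[-5/12, -2/3], [1/12, 1/3]].
M = QK⁻¹ = [[-6, -30], [-19, -23]] · [[-5/12, -2/3], [1/12, 1/3]] = [[0, -6], [6, 5]].

5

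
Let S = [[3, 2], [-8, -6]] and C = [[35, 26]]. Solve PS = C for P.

Right-multiplying both sides by S⁻¹ gives P = CS⁻¹.
det S = -2; the adjugate gives S⁻¹ = [[3, 1], [-4, -3/2]].
P = CS⁻¹ = [[35, 26]] · [[3, 1], [-4, -3/2]] = [[1, -4]].

P = [[1, -4]]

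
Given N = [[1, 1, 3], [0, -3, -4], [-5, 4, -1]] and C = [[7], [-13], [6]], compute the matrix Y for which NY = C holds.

N is on the left of Y, so left-multiply by N⁻¹: Y = N⁻¹C.
det N = -6, so N⁻¹ = [[-19/6, -13/6, -5/6], [-10/3, -7/3, -2/3], [5/2, 3/2, 1/2]].
Y = N⁻¹C = [[-19/6, -13/6, -5/6], [-10/3, -7/3, -2/3], [5/2, 3/2, 1/2]] · [[7], [-13], [6]] = [[1], [3], [1]].

Y = [[1], [3], [1]]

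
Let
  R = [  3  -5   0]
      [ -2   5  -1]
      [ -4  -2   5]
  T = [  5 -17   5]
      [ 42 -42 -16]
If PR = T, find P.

P = [[3, 0, 1], [6, -4, -4]]

Since R sits to the right of P, P = TR⁻¹.
det R = -1, so R⁻¹ = [[-23, -25, -5], [-14, -15, -3], [-24, -26, -5]].
P = TR⁻¹ = [[5, -17, 5], [42, -42, -16]] · [[-23, -25, -5], [-14, -15, -3], [-24, -26, -5]] = [[3, 0, 1], [6, -4, -4]].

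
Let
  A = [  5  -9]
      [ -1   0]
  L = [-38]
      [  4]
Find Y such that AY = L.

Y = [[-4], [2]]

A is on the left of Y, so left-multiply by A⁻¹: Y = A⁻¹L.
A has determinant -9; A⁻¹ = [[0, -1], [-1/9, -5/9]].
Y = A⁻¹L = [[0, -1], [-1/9, -5/9]] · [[-38], [4]] = [[-4], [2]].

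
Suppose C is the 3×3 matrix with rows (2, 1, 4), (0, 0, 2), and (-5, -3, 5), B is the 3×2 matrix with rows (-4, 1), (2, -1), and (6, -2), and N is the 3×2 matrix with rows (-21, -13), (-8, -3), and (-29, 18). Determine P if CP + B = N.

CP = N − B = [[-17, -14], [-10, -2], [-35, 20]].
Left-multiplying both sides by C⁻¹ gives P = C⁻¹(N − B).
det C = 2, so C⁻¹ = [[3, -17/2, 1], [-5, 15, -2], [0, 1/2, 0]].
P = C⁻¹(N − B) = [[-1, -5], [5, 0], [-5, -1]].

P = [[-1, -5], [5, 0], [-5, -1]]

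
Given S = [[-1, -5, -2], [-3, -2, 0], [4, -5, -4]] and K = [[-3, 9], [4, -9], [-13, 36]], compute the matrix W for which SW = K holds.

Since S multiplies W on the left, W = S⁻¹K.
det S = 6; the adjugate gives S⁻¹ = [[4/3, -5/3, -2/3], [-2, 2, 1], [23/6, -25/6, -13/6]].
W = S⁻¹K = [[4/3, -5/3, -2/3], [-2, 2, 1], [23/6, -25/6, -13/6]] · [[-3, 9], [4, -9], [-13, 36]] = [[-2, 3], [1, 0], [0, -6]].

W = [[-2, 3], [1, 0], [0, -6]]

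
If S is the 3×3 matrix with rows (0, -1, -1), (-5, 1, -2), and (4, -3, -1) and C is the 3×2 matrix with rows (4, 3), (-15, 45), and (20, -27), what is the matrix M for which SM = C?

Left-multiplying both sides by S⁻¹ gives M = S⁻¹C.
S has determinant 2; S⁻¹ = [[-7/2, 1, 3/2], [-13/2, 2, 5/2], [11/2, -2, -5/2]].
M = S⁻¹C = [[-7/2, 1, 3/2], [-13/2, 2, 5/2], [11/2, -2, -5/2]] · [[4, 3], [-15, 45], [20, -27]] = [[1, -6], [-6, 3], [2, -6]].

M = [[1, -6], [-6, 3], [2, -6]]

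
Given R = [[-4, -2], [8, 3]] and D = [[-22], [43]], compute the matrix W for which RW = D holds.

W = [[5], [1]]

R is on the left of W, so left-multiply by R⁻¹: W = R⁻¹D.
R has determinant 4; R⁻¹ = [[3/4, 1/2], [-2, -1]].
W = R⁻¹D = [[3/4, 1/2], [-2, -1]] · [[-22], [43]] = [[5], [1]].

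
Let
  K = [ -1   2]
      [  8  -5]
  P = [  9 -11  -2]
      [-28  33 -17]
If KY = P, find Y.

Y = [[-1, 1, -4], [4, -5, -3]]

K is on the left of Y, so left-multiply by K⁻¹: Y = K⁻¹P.
det K = -11; the adjugate gives K⁻¹ = [[5/11, 2/11], [8/11, 1/11]].
Y = K⁻¹P = [[5/11, 2/11], [8/11, 1/11]] · [[9, -11, -2], [-28, 33, -17]] = [[-1, 1, -4], [4, -5, -3]].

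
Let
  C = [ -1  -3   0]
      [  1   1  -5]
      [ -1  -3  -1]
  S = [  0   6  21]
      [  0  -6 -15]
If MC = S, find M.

C is on the right of M, so right-multiply by C⁻¹: M = SC⁻¹.
C has determinant -2; C⁻¹ = [[8, 3/2, -15/2], [-3, -1/2, 5/2], [1, 0, -1]].
M = SC⁻¹ = [[0, 6, 21], [0, -6, -15]] · [[8, 3/2, -15/2], [-3, -1/2, 5/2], [1, 0, -1]] = [[3, -3, -6], [3, 3, 0]].

M = [[3, -3, -6], [3, 3, 0]]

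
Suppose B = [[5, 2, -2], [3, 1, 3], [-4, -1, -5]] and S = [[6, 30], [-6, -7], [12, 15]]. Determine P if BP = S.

P = [[-2, 4], [6, -1], [-2, -6]]

Left-multiplying both sides by B⁻¹ gives P = B⁻¹S.
B has determinant -6; B⁻¹ = [[1/3, -2, -4/3], [-1/2, 11/2, 7/2], [-1/6, 1/2, 1/6]].
P = B⁻¹S = [[1/3, -2, -4/3], [-1/2, 11/2, 7/2], [-1/6, 1/2, 1/6]] · [[6, 30], [-6, -7], [12, 15]] = [[-2, 4], [6, -1], [-2, -6]].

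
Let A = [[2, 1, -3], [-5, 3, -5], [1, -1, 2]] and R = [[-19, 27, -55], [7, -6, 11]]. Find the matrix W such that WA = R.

W = [[6, 5, -6], [-1, -2, -1]]

A is on the right of W, so right-multiply by A⁻¹: W = RA⁻¹.
A has determinant 1; A⁻¹ = [[1, 1, 4], [5, 7, 25], [2, 3, 11]].
W = RA⁻¹ = [[-19, 27, -55], [7, -6, 11]] · [[1, 1, 4], [5, 7, 25], [2, 3, 11]] = [[6, 5, -6], [-1, -2, -1]].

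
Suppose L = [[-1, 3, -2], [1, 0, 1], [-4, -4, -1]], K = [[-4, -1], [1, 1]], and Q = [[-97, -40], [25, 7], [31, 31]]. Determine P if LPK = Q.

P = [[-2, -4], [3, -5], [-4, 5]]

P = L⁻¹QK⁻¹ (apply L⁻¹ on the left and K⁻¹ on the right).
det L = -5; the adjugate gives L⁻¹ = [[-4/5, -11/5, -3/5], [3/5, 7/5, 1/5], [4/5, 16/5, 3/5]].
K has determinant -3; K⁻¹ = [[-1/3, -1/3], [1/3, 4/3]].
L⁻¹Q = [[4, -2], [-17, -8], [21, 9]].
P = (L⁻¹Q)K⁻¹ = [[-2, -4], [3, -5], [-4, 5]].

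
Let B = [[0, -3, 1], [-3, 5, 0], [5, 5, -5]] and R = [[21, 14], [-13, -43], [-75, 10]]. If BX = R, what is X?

X = [[-4, 6], [-5, -5], [6, -1]]

B is on the left of X, so left-multiply by B⁻¹: X = B⁻¹R.
B has determinant 5; B⁻¹ = [[-5, -2, -1], [-3, -1, -3/5], [-8, -3, -9/5]].
X = B⁻¹R = [[-5, -2, -1], [-3, -1, -3/5], [-8, -3, -9/5]] · [[21, 14], [-13, -43], [-75, 10]] = [[-4, 6], [-5, -5], [6, -1]].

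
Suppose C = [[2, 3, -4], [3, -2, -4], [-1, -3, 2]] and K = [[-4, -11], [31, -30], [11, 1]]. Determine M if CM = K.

M = [[5, -4], [-6, 3], [-1, 3]]

Left-multiplying both sides by C⁻¹ gives M = C⁻¹K.
C has determinant 6; C⁻¹ = [[-8/3, 1, -10/3], [-1/3, 0, -2/3], [-11/6, 1/2, -13/6]].
M = C⁻¹K = [[-8/3, 1, -10/3], [-1/3, 0, -2/3], [-11/6, 1/2, -13/6]] · [[-4, -11], [31, -30], [11, 1]] = [[5, -4], [-6, 3], [-1, 3]].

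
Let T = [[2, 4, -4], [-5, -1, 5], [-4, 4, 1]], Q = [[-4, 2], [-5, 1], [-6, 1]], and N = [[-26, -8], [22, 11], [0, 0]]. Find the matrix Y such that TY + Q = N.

Y = [[-3, 1], [-2, 0], [2, 3]]

TY = N − Q = [[-22, -10], [27, 10], [6, -1]].
T is on the left of Y, so left-multiply by T⁻¹: Y = T⁻¹(N − Q).
det T = -6, so T⁻¹ = [[7/2, 10/3, -8/3], [5/2, 7/3, -5/3], [4, 4, -3]].
Y = T⁻¹(N − Q) = [[-3, 1], [-2, 0], [2, 3]].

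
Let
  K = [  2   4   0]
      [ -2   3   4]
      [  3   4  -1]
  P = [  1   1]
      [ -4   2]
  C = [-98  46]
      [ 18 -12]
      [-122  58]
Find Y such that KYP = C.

Y = [[-1, 2], [0, 5], [-1, -4]]

Y = K⁻¹CP⁻¹ (apply K⁻¹ on the left and P⁻¹ on the right).
det K = 2; the adjugate gives K⁻¹ = [[-19/2, 2, 8], [5, -1, -4], [-17/2, 2, 7]].
det P = 6, so P⁻¹ = [[1/3, -1/6], [2/3, 1/6]].
K⁻¹C = [[-9, 3], [-20, 10], [15, -9]].
Y = (K⁻¹C)P⁻¹ = [[-1, 2], [0, 5], [-1, -4]].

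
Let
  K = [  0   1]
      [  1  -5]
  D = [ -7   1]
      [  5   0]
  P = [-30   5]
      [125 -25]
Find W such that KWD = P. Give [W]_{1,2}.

Isolating W: multiply by K⁻¹ from the left and D⁻¹ from the right, so W = K⁻¹PD⁻¹.
K has determinant -1; K⁻¹ = [[5, 1], [1, 0]].
det D = -5, so D⁻¹ = [[0, 1/5], [1, 7/5]].
K⁻¹P = [[-25, 0], [-30, 5]].
W = (K⁻¹P)D⁻¹ = [[0, -5], [5, 1]].

-5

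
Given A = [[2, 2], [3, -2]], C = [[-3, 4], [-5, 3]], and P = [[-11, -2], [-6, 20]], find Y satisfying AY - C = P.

AY = P + C = [[-14, 2], [-11, 23]].
Since A multiplies Y on the left, Y = A⁻¹(P + C).
A has determinant -10; A⁻¹ = [[1/5, 1/5], [3/10, -1/5]].
Y = A⁻¹(P + C) = [[-5, 5], [-2, -4]].

Y = [[-5, 5], [-2, -4]]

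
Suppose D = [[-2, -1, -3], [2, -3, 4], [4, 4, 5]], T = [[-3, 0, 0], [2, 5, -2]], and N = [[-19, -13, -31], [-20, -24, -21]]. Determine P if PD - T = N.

P = [[4, -1, -3], [4, 1, -3]]

PD = N + T = [[-22, -13, -31], [-18, -19, -23]].
D is on the right of P, so right-multiply by D⁻¹: P = (N + T)D⁻¹.
D has determinant -4; D⁻¹ = [[31/4, 7/4, 13/4], [-3/2, -1/2, -1/2], [-5, -1, -2]].
P = (N + T)D⁻¹ = [[4, -1, -3], [4, 1, -3]].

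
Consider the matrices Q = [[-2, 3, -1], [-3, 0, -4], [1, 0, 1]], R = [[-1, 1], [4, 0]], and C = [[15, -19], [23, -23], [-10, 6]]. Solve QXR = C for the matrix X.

Isolating X: multiply by Q⁻¹ from the left and R⁻¹ from the right, so X = Q⁻¹CR⁻¹.
det Q = -3, so Q⁻¹ = [[0, 1, 4], [1/3, 1/3, 5/3], [0, -1, -3]].
R has determinant -4; R⁻¹ = [[0, 1/4], [1, 1/4]].
Q⁻¹C = [[-17, 1], [-4, -4], [7, 5]].
X = (Q⁻¹C)R⁻¹ = [[1, -4], [-4, -2], [5, 3]].

X = [[1, -4], [-4, -2], [5, 3]]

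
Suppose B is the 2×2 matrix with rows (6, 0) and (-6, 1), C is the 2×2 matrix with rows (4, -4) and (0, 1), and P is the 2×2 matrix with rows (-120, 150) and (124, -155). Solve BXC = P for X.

X = [[-5, 5], [1, -1]]

Isolating X: multiply by B⁻¹ from the left and C⁻¹ from the right, so X = B⁻¹PC⁻¹.
B has determinant 6; B⁻¹ = [[1/6, 0], [1, 1]].
det C = 4, so C⁻¹ = [[1/4, 1], [0, 1]].
B⁻¹P = [[-20, 25], [4, -5]].
X = (B⁻¹P)C⁻¹ = [[-5, 5], [1, -1]].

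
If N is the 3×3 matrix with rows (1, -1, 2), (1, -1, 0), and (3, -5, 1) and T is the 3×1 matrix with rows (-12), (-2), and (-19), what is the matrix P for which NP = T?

P = [[2], [4], [-5]]

N is on the left of P, so left-multiply by N⁻¹: P = N⁻¹T.
N has determinant -4; N⁻¹ = [[1/4, 9/4, -1/2], [1/4, 5/4, -1/2], [1/2, -1/2, 0]].
P = N⁻¹T = [[1/4, 9/4, -1/2], [1/4, 5/4, -1/2], [1/2, -1/2, 0]] · [[-12], [-2], [-19]] = [[2], [4], [-5]].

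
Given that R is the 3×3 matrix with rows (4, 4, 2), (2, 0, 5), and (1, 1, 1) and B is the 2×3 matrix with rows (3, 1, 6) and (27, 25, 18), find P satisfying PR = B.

Right-multiplying both sides by R⁻¹ gives P = BR⁻¹.
det R = -4, so R⁻¹ = [[5/4, 1/2, -5], [-3/4, -1/2, 4], [-1/2, 0, 2]].
P = BR⁻¹ = [[3, 1, 6], [27, 25, 18]] · [[5/4, 1/2, -5], [-3/4, -1/2, 4], [-1/2, 0, 2]] = [[0, 1, 1], [6, 1, 1]].

P = [[0, 1, 1], [6, 1, 1]]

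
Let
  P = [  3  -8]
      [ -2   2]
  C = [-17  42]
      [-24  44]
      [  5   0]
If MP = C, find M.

Since P sits to the right of M, M = CP⁻¹.
P has determinant -10; P⁻¹ = [[-1/5, -4/5], [-1/5, -3/10]].
M = CP⁻¹ = [[-17, 42], [-24, 44], [5, 0]] · [[-1/5, -4/5], [-1/5, -3/10]] = [[-5, 1], [-4, 6], [-1, -4]].

M = [[-5, 1], [-4, 6], [-1, -4]]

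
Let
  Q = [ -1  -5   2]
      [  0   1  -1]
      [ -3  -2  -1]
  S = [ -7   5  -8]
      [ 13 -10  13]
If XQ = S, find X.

Q is on the right of X, so right-multiply by Q⁻¹: X = SQ⁻¹.
Q has determinant -6; Q⁻¹ = [[1/2, 3/2, -1/2], [-1/2, -7/6, 1/6], [-1/2, -13/6, 1/6]].
X = SQ⁻¹ = [[-7, 5, -8], [13, -10, 13]] · [[1/2, 3/2, -1/2], [-1/2, -7/6, 1/6], [-1/2, -13/6, 1/6]] = [[-2, 1, 3], [5, 3, -6]].

X = [[-2, 1, 3], [5, 3, -6]]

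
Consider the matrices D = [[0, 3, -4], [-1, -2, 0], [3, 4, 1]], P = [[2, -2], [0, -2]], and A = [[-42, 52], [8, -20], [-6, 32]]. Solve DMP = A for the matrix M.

M = [[2, 0], [-3, -3], [3, -1]]

Isolating M: multiply by D⁻¹ from the left and P⁻¹ from the right, so M = D⁻¹AP⁻¹.
D has determinant -5; D⁻¹ = [[2/5, 19/5, 8/5], [-1/5, -12/5, -4/5], [-2/5, -9/5, -3/5]].
P has determinant -4; P⁻¹ = [[1/2, -1/2], [0, -1/2]].
D⁻¹A = [[4, -4], [-6, 12], [6, -4]].
M = (D⁻¹A)P⁻¹ = [[2, 0], [-3, -3], [3, -1]].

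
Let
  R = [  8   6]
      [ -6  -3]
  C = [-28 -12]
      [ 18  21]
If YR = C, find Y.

R is on the right of Y, so right-multiply by R⁻¹: Y = CR⁻¹.
det R = 12, so R⁻¹ = [[-1/4, -1/2], [1/2, 2/3]].
Y = CR⁻¹ = [[-28, -12], [18, 21]] · [[-1/4, -1/2], [1/2, 2/3]] = [[1, 6], [6, 5]].

Y = [[1, 6], [6, 5]]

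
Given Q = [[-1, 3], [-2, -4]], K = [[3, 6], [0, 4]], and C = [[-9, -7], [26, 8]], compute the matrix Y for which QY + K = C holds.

QY = C − K = [[-12, -13], [26, 4]].
Left-multiplying both sides by Q⁻¹ gives Y = Q⁻¹(C − K).
det Q = 10, so Q⁻¹ = [[-2/5, -3/10], [1/5, -1/10]].
Y = Q⁻¹(C − K) = [[-3, 4], [-5, -3]].

Y = [[-3, 4], [-5, -3]]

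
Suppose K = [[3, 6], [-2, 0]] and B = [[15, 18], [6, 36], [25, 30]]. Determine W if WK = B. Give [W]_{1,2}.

-3

K is on the right of W, so right-multiply by K⁻¹: W = BK⁻¹.
K has determinant 12; K⁻¹ = [[0, -1/2], [1/6, 1/4]].
W = BK⁻¹ = [[15, 18], [6, 36], [25, 30]] · [[0, -1/2], [1/6, 1/4]] = [[3, -3], [6, 6], [5, -5]].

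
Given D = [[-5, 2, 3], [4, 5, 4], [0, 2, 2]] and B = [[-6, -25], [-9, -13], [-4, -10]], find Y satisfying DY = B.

D is on the left of Y, so left-multiply by D⁻¹: Y = D⁻¹B.
D has determinant -2; D⁻¹ = [[-1, -1, 7/2], [4, 5, -16], [-4, -5, 33/2]].
Y = D⁻¹B = [[-1, -1, 7/2], [4, 5, -16], [-4, -5, 33/2]] · [[-6, -25], [-9, -13], [-4, -10]] = [[1, 3], [-5, -5], [3, 0]].

Y = [[1, 3], [-5, -5], [3, 0]]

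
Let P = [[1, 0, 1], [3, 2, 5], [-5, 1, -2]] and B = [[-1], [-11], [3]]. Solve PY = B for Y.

Since P multiplies Y on the left, Y = P⁻¹B.
det P = 4, so P⁻¹ = [[-9/4, 1/4, -1/2], [-19/4, 3/4, -1/2], [13/4, -1/4, 1/2]].
Y = P⁻¹B = [[-9/4, 1/4, -1/2], [-19/4, 3/4, -1/2], [13/4, -1/4, 1/2]] · [[-1], [-11], [3]] = [[-2], [-5], [1]].

Y = [[-2], [-5], [1]]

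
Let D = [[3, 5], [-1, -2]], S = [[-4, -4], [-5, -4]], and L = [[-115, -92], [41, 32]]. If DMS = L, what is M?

M = [[5, 1], [-3, 4]]

Isolating M: multiply by D⁻¹ from the left and S⁻¹ from the right, so M = D⁻¹LS⁻¹.
D has determinant -1; D⁻¹ = [[2, 5], [-1, -3]].
S has determinant -4; S⁻¹ = [[1, -1], [-5/4, 1]].
D⁻¹L = [[-25, -24], [-8, -4]].
M = (D⁻¹L)S⁻¹ = [[5, 1], [-3, 4]].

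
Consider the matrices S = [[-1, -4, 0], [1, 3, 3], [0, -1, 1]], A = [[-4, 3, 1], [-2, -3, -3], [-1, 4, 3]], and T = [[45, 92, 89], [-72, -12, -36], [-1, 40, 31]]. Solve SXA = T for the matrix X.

Isolating X: multiply by S⁻¹ from the left and A⁻¹ from the right, so X = S⁻¹TA⁻¹.
S has determinant -2; S⁻¹ = [[-3, -2, 6], [1/2, 1/2, -3/2], [1/2, 1/2, -1/2]].
A has determinant 4; A⁻¹ = [[3/4, -5/4, -3/2], [9/4, -11/4, -7/2], [-11/4, 13/4, 9/2]].
S⁻¹T = [[3, -12, -9], [-12, -20, -20], [-13, 20, 11]].
X = (S⁻¹T)A⁻¹ = [[0, 0, -3], [1, 5, -2], [5, -3, -1]].

X = [[0, 0, -3], [1, 5, -2], [5, -3, -1]]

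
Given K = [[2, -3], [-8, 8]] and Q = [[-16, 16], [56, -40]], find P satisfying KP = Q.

P = [[-5, -1], [2, -6]]

Left-multiplying both sides by K⁻¹ gives P = K⁻¹Q.
det K = -8; the adjugate gives K⁻¹ = [[-1, -3/8], [-1, -1/4]].
P = K⁻¹Q = [[-1, -3/8], [-1, -1/4]] · [[-16, 16], [56, -40]] = [[-5, -1], [2, -6]].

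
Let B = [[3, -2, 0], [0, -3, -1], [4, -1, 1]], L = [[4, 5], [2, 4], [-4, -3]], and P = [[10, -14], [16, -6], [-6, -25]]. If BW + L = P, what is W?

W = [[0, -3], [-3, 5], [-5, -5]]

BW = P − L = [[6, -19], [14, -10], [-2, -22]].
Left-multiplying both sides by B⁻¹ gives W = B⁻¹(P − L).
det B = -4, so B⁻¹ = [[1, -1/2, -1/2], [1, -3/4, -3/4], [-3, 5/4, 9/4]].
W = B⁻¹(P − L) = [[0, -3], [-3, 5], [-5, -5]].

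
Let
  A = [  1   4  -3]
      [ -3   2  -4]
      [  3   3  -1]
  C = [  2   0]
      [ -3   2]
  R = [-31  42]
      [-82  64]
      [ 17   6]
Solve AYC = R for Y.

Left-multiply by A⁻¹ and right-multiply by C⁻¹: Y = A⁻¹RC⁻¹.
det A = -5; the adjugate gives A⁻¹ = [[-2, 1, 2], [3, -8/5, -13/5], [3, -9/5, -14/5]].
C has determinant 4; C⁻¹ = [[1/2, 0], [3/4, 1/2]].
A⁻¹R = [[14, -8], [-6, 8], [7, -6]].
Y = (A⁻¹R)C⁻¹ = [[1, -4], [3, 4], [-1, -3]].

Y = [[1, -4], [3, 4], [-1, -3]]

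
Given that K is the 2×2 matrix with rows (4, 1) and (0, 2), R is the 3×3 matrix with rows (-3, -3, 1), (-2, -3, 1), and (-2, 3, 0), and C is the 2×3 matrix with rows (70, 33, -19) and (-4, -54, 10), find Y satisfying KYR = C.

Y = [[-4, -2, -1], [0, 5, -4]]

Isolating Y: multiply by K⁻¹ from the left and R⁻¹ from the right, so Y = K⁻¹CR⁻¹.
det K = 8; the adjugate gives K⁻¹ = [[1/4, -1/8], [0, 1/2]].
det R = 3; the adjugate gives R⁻¹ = [[-1, 1, 0], [-2/3, 2/3, 1/3], [-4, 5, 1]].
K⁻¹C = [[18, 15, -6], [-2, -27, 5]].
Y = (K⁻¹C)R⁻¹ = [[-4, -2, -1], [0, 5, -4]].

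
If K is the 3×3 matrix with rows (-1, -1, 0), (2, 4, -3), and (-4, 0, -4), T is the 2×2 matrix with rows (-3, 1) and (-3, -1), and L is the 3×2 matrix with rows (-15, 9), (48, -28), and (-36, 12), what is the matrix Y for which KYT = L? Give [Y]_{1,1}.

-3

Isolating Y: multiply by K⁻¹ from the left and T⁻¹ from the right, so Y = K⁻¹LT⁻¹.
K has determinant -4; K⁻¹ = [[4, 1, -3/4], [-5, -1, 3/4], [-4, -1, 1/2]].
det T = 6; the adjugate gives T⁻¹ = [[-1/6, -1/6], [1/2, -1/2]].
K⁻¹L = [[15, -1], [0, -8], [-6, -2]].
Y = (K⁻¹L)T⁻¹ = [[-3, -2], [-4, 4], [0, 2]].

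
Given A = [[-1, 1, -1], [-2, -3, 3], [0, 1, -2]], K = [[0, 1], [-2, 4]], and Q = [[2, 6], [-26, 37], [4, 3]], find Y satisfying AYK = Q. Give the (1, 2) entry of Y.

Y = A⁻¹QK⁻¹ (apply A⁻¹ on the left and K⁻¹ on the right).
A has determinant -5; A⁻¹ = [[-3/5, -1/5, 0], [4/5, -2/5, -1], [2/5, -1/5, -1]].
det K = 2; the adjugate gives K⁻¹ = [[2, -1/2], [1, 0]].
A⁻¹Q = [[4, -11], [8, -13], [2, -8]].
Y = (A⁻¹Q)K⁻¹ = [[-3, -2], [3, -4], [-4, -1]].

-2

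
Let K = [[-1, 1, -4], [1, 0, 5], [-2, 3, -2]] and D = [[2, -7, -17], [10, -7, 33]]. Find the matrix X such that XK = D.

X = [[5, -1, -4], [-1, 5, -2]]

Right-multiplying both sides by K⁻¹ gives X = DK⁻¹.
K has determinant -5; K⁻¹ = [[3, 2, -1], [8/5, 6/5, -1/5], [-3/5, -1/5, 1/5]].
X = DK⁻¹ = [[2, -7, -17], [10, -7, 33]] · [[3, 2, -1], [8/5, 6/5, -1/5], [-3/5, -1/5, 1/5]] = [[5, -1, -4], [-1, 5, -2]].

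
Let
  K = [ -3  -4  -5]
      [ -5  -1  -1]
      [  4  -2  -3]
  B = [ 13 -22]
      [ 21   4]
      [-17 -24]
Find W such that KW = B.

W = [[-4, -2], [-4, 2], [3, 4]]

K is on the left of W, so left-multiply by K⁻¹: W = K⁻¹B.
det K = 3, so K⁻¹ = [[1/3, -2/3, -1/3], [-19/3, 29/3, 22/3], [14/3, -22/3, -17/3]].
W = K⁻¹B = [[1/3, -2/3, -1/3], [-19/3, 29/3, 22/3], [14/3, -22/3, -17/3]] · [[13, -22], [21, 4], [-17, -24]] = [[-4, -2], [-4, 2], [3, 4]].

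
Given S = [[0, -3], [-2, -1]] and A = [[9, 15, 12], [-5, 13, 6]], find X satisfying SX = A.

Since S multiplies X on the left, X = S⁻¹A.
det S = -6, so S⁻¹ = [[1/6, -1/2], [-1/3, 0]].
X = S⁻¹A = [[1/6, -1/2], [-1/3, 0]] · [[9, 15, 12], [-5, 13, 6]] = [[4, -4, -1], [-3, -5, -4]].

X = [[4, -4, -1], [-3, -5, -4]]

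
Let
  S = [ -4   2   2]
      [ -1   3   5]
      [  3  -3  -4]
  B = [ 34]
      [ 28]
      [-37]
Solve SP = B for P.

P = [[-5], [6], [1]]

S is on the left of P, so left-multiply by S⁻¹: P = S⁻¹B.
det S = -2, so S⁻¹ = [[-3/2, -1, -2], [-11/2, -5, -9], [3, 3, 5]].
P = S⁻¹B = [[-3/2, -1, -2], [-11/2, -5, -9], [3, 3, 5]] · [[34], [28], [-37]] = [[-5], [6], [1]].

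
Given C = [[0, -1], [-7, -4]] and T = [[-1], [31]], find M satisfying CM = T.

M = [[-5], [1]]

C is on the left of M, so left-multiply by C⁻¹: M = C⁻¹T.
det C = -7; the adjugate gives C⁻¹ = [[4/7, -1/7], [-1, 0]].
M = C⁻¹T = [[4/7, -1/7], [-1, 0]] · [[-1], [31]] = [[-5], [1]].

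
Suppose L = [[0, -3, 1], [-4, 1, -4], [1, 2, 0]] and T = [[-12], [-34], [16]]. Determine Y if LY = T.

Since L multiplies Y on the left, Y = L⁻¹T.
det L = 3; the adjugate gives L⁻¹ = [[8/3, 2/3, 11/3], [-4/3, -1/3, -4/3], [-3, -1, -4]].
Y = L⁻¹T = [[8/3, 2/3, 11/3], [-4/3, -1/3, -4/3], [-3, -1, -4]] · [[-12], [-34], [16]] = [[4], [6], [6]].

Y = [[4], [6], [6]]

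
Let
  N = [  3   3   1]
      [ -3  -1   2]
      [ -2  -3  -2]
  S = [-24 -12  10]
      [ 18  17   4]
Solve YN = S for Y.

Since N sits to the right of Y, Y = SN⁻¹.
det N = 1, so N⁻¹ = [[8, 3, 7], [-10, -4, -9], [7, 3, 6]].
Y = SN⁻¹ = [[-24, -12, 10], [18, 17, 4]] · [[8, 3, 7], [-10, -4, -9], [7, 3, 6]] = [[-2, 6, 0], [2, -2, -3]].

Y = [[-2, 6, 0], [2, -2, -3]]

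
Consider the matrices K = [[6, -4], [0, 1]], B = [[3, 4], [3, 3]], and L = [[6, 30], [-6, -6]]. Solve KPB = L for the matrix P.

P = [[4, -5], [0, -2]]

Left-multiply by K⁻¹ and right-multiply by B⁻¹: P = K⁻¹LB⁻¹.
det K = 6, so K⁻¹ = [[1/6, 2/3], [0, 1]].
det B = -3; the adjugate gives B⁻¹ = [[-1, 4/3], [1, -1]].
K⁻¹L = [[-3, 1], [-6, -6]].
P = (K⁻¹L)B⁻¹ = [[4, -5], [0, -2]].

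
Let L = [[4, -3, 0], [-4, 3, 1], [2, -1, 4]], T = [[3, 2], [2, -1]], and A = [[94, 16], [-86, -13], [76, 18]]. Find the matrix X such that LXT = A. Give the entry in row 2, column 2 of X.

Left-multiply by L⁻¹ and right-multiply by T⁻¹: X = L⁻¹AT⁻¹.
det L = -2; the adjugate gives L⁻¹ = [[-13/2, -6, 3/2], [-9, -8, 2], [1, 1, 0]].
det T = -7; the adjugate gives T⁻¹ = [[1/7, 2/7], [2/7, -3/7]].
L⁻¹A = [[19, 1], [-6, -4], [8, 3]].
X = (L⁻¹A)T⁻¹ = [[3, 5], [-2, 0], [2, 1]].

0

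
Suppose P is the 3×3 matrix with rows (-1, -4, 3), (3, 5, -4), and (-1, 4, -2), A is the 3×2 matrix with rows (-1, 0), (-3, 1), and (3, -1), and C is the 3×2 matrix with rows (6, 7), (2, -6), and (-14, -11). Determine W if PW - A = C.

W = [[3, 2], [-2, -3], [0, -1]]

PW = C + A = [[5, 7], [-1, -5], [-11, -12]].
Left-multiplying both sides by P⁻¹ gives W = P⁻¹(C + A).
det P = 5; the adjugate gives P⁻¹ = [[6/5, 4/5, 1/5], [2, 1, 1], [17/5, 8/5, 7/5]].
W = P⁻¹(C + A) = [[3, 2], [-2, -3], [0, -1]].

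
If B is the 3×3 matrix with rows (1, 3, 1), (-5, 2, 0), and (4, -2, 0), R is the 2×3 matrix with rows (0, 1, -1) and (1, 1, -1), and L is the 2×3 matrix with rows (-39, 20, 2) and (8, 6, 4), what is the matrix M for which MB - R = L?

MB = L + R = [[-39, 21, 1], [9, 7, 3]].
B is on the right of M, so right-multiply by B⁻¹: M = (L + R)B⁻¹.
B has determinant 2; B⁻¹ = [[0, -1, -1], [0, -2, -5/2], [1, 7, 17/2]].
M = (L + R)B⁻¹ = [[1, 4, -5], [3, -2, -1]].

M = [[1, 4, -5], [3, -2, -1]]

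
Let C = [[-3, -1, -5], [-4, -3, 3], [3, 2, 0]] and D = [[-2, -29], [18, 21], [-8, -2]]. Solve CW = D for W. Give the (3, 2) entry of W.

6

C is on the left of W, so left-multiply by C⁻¹: W = C⁻¹D.
C has determinant 4; C⁻¹ = [[-3/2, -5/2, -9/2], [9/4, 15/4, 29/4], [1/4, 3/4, 5/4]].
W = C⁻¹D = [[-3/2, -5/2, -9/2], [9/4, 15/4, 29/4], [1/4, 3/4, 5/4]] · [[-2, -29], [18, 21], [-8, -2]] = [[-6, 0], [5, -1], [3, 6]].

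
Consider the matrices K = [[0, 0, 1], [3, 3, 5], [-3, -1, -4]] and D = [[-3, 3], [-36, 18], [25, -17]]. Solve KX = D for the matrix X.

X = [[-3, 2], [-4, -1], [-3, 3]]

Left-multiplying both sides by K⁻¹ gives X = K⁻¹D.
det K = 6, so K⁻¹ = [[-7/6, -1/6, -1/2], [-1/2, 1/2, 1/2], [1, 0, 0]].
X = K⁻¹D = [[-7/6, -1/6, -1/2], [-1/2, 1/2, 1/2], [1, 0, 0]] · [[-3, 3], [-36, 18], [25, -17]] = [[-3, 2], [-4, -1], [-3, 3]].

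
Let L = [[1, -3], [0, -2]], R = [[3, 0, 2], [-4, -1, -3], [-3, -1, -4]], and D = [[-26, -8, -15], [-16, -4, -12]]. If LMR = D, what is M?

M = [[3, 5, -3], [0, -2, 0]]

Left-multiply by L⁻¹ and right-multiply by R⁻¹: M = L⁻¹DR⁻¹.
det L = -2, so L⁻¹ = [[1, -3/2], [0, -1/2]].
det R = 5; the adjugate gives R⁻¹ = [[1/5, -2/5, 2/5], [-7/5, -6/5, 1/5], [1/5, 3/5, -3/5]].
L⁻¹D = [[-2, -2, 3], [8, 2, 6]].
M = (L⁻¹D)R⁻¹ = [[3, 5, -3], [0, -2, 0]].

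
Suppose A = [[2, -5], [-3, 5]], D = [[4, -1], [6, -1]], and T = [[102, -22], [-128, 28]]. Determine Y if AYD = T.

Y = [[5, 1], [-1, -1]]

Isolating Y: multiply by A⁻¹ from the left and D⁻¹ from the right, so Y = A⁻¹TD⁻¹.
det A = -5, so A⁻¹ = [[-1, -1], [-3/5, -2/5]].
det D = 2, so D⁻¹ = [[-1/2, 1/2], [-3, 2]].
A⁻¹T = [[26, -6], [-10, 2]].
Y = (A⁻¹T)D⁻¹ = [[5, 1], [-1, -1]].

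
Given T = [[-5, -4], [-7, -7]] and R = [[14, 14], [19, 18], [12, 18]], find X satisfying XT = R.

X = [[0, -2], [-1, -2], [6, -6]]

Right-multiplying both sides by T⁻¹ gives X = RT⁻¹.
det T = 7, so T⁻¹ = [[-1, 4/7], [1, -5/7]].
X = RT⁻¹ = [[14, 14], [19, 18], [12, 18]] · [[-1, 4/7], [1, -5/7]] = [[0, -2], [-1, -2], [6, -6]].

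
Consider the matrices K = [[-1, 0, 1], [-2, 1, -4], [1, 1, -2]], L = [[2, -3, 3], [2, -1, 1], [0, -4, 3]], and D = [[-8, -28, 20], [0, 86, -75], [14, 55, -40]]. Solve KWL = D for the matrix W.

Left-multiply by K⁻¹ and right-multiply by L⁻¹: W = K⁻¹DL⁻¹.
det K = -5; the adjugate gives K⁻¹ = [[-2/5, -1/5, 1/5], [8/5, -1/5, 6/5], [3/5, -1/5, 1/5]].
det L = -4; the adjugate gives L⁻¹ = [[-1/4, 3/4, 0], [3/2, -3/2, -1], [2, -2, -1]].
K⁻¹D = [[6, 5, -1], [4, 4, -1], [-2, -23, 19]].
W = (K⁻¹D)L⁻¹ = [[4, -1, -4], [3, -1, -3], [4, -5, 4]].

W = [[4, -1, -4], [3, -1, -3], [4, -5, 4]]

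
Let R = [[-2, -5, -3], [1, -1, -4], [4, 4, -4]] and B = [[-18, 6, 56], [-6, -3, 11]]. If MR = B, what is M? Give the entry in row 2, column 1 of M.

R is on the right of M, so right-multiply by R⁻¹: M = BR⁻¹.
R has determinant -4; R⁻¹ = [[-5, 8, -17/4], [3, -5, 11/4], [-2, 3, -7/4]].
M = BR⁻¹ = [[-18, 6, 56], [-6, -3, 11]] · [[-5, 8, -17/4], [3, -5, 11/4], [-2, 3, -7/4]] = [[-4, -6, -5], [-1, 0, -2]].

-1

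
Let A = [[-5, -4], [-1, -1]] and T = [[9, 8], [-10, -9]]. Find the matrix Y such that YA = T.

A is on the right of Y, so right-multiply by A⁻¹: Y = TA⁻¹.
A has determinant 1; A⁻¹ = [[-1, 4], [1, -5]].
Y = TA⁻¹ = [[9, 8], [-10, -9]] · [[-1, 4], [1, -5]] = [[-1, -4], [1, 5]].

Y = [[-1, -4], [1, 5]]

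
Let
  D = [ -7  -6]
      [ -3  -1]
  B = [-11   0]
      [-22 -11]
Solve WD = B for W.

Since D sits to the right of W, W = BD⁻¹.
D has determinant -11; D⁻¹ = [[1/11, -6/11], [-3/11, 7/11]].
W = BD⁻¹ = [[-11, 0], [-22, -11]] · [[1/11, -6/11], [-3/11, 7/11]] = [[-1, 6], [1, 5]].

W = [[-1, 6], [1, 5]]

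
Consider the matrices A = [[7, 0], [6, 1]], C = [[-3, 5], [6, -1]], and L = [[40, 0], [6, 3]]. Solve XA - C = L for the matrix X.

XA = L + C = [[37, 5], [12, 2]].
Since A sits to the right of X, X = (L + C)A⁻¹.
det A = 7, so A⁻¹ = [[1/7, 0], [-6/7, 1]].
X = (L + C)A⁻¹ = [[1, 5], [0, 2]].

X = [[1, 5], [0, 2]]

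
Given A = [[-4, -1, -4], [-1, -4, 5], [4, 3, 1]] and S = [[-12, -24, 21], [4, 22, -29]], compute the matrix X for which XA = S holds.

X = [[-1, 4, -3], [3, -4, 3]]

A is on the right of X, so right-multiply by A⁻¹: X = SA⁻¹.
det A = 3; the adjugate gives A⁻¹ = [[-19/3, -11/3, -7], [7, 4, 8], [13/3, 8/3, 5]].
X = SA⁻¹ = [[-12, -24, 21], [4, 22, -29]] · [[-19/3, -11/3, -7], [7, 4, 8], [13/3, 8/3, 5]] = [[-1, 4, -3], [3, -4, 3]].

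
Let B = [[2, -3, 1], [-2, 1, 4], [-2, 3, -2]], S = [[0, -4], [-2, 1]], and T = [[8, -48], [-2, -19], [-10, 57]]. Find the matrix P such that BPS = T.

P = [[0, -3], [-3, -1], [2, -1]]

P = B⁻¹TS⁻¹ (apply B⁻¹ on the left and S⁻¹ on the right).
B has determinant 4; B⁻¹ = [[-7/2, -3/4, -13/4], [-3, -1/2, -5/2], [-1, 0, -1]].
det S = -8, so S⁻¹ = [[-1/8, -1/2], [-1/4, 0]].
B⁻¹T = [[6, -3], [2, 11], [2, -9]].
P = (B⁻¹T)S⁻¹ = [[0, -3], [-3, -1], [2, -1]].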